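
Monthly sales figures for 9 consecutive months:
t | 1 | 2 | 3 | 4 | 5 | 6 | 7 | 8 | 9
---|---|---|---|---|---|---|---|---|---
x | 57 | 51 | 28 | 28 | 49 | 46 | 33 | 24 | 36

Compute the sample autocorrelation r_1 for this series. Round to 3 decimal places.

0.230

Mean x̄ = (57 + 51 + 28 + 28 + 49 + 46 + 33 + 24 + 36)/9 = 39.1111
Numerator Σ_{t=1}^{8}(x_t−x̄)(x_{t+1}−x̄) = 259.5432
Denominator Σ(x_t−x̄)² = 1128.8889
r_1 = 259.5432 / 1128.8889 = 0.230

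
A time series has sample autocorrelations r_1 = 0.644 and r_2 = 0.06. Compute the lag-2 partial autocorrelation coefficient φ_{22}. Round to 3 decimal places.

φ_{22} = (r_2 − r_1²) / (1 − r_1²)
r_1² = (0.644)² = 0.414736
Numerator = 0.06 − 0.4147 = -0.3547; denominator = 1 − 0.4147 = 0.5853
φ_{22} = -0.3547 / 0.5853 = -0.606

-0.606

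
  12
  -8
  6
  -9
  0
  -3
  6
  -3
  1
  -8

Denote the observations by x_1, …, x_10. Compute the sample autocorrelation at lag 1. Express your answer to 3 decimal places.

Mean x̄ = (12 − 8 + 6 − 9 + 0 − 3 + 6 − 3 + 1 − 8)/10 = -0.6000
Numerator Σ_{t=1}^{9}(x_t−x̄)(x_{t+1}−x̄) = -251.3600
Denominator Σ(x_t−x̄)² = 440.4000
r_1 = -251.3600 / 440.4000 = -0.571

-0.571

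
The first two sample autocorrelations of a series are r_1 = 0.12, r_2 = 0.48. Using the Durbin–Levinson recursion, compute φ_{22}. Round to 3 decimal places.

0.472

φ_{22} = (r_2 − r_1²) / (1 − r_1²)
r_1² = (0.12)² = 0.0144
Numerator = 0.48 − 0.0144 = 0.4656; denominator = 1 − 0.0144 = 0.9856
φ_{22} = 0.4656 / 0.9856 = 0.472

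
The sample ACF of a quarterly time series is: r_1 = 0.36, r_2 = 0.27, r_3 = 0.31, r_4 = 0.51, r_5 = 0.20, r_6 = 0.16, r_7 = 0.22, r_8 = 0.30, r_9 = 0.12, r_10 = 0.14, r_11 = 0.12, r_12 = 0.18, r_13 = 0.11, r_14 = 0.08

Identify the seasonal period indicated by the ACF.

4

The largest autocorrelation is r_4 = 0.51; the remaining lags stay at or below 0.36. The elevated value at lag 1 (0.36), dropping to 0.27 at lag 2, reflects decaying short-term dependence rather than seasonality.
The dominant spike at lag 4 indicates a seasonal period of 4.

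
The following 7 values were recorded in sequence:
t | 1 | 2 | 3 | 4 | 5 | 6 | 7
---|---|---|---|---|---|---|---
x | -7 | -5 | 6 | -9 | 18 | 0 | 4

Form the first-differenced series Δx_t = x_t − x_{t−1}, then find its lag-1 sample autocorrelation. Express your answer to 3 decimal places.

First differences Δx: 2, 11, -15, 27, -18, 4
Mean of differences = 1.8333
Numerator Σ(Δx_t−Δx̄)(Δx_{t+1}−Δx̄) = -1118.5278
Denominator Σ(Δx_t−Δx̄)² = 1398.8333
r_1(Δx) = -1118.5278 / 1398.8333 = -0.800

-0.800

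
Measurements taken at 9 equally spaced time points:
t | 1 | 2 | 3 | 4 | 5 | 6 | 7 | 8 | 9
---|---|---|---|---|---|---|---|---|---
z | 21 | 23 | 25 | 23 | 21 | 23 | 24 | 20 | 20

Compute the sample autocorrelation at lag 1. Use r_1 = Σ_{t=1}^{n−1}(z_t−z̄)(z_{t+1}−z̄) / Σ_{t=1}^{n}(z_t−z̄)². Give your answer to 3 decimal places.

0.150

Mean z̄ = (21 + 23 + 25 + 23 + 21 + 23 + 24 + 20 + 20)/9 = 22.2222
Numerator Σ_{t=1}^{8}(z_t−z̄)(z_{t+1}−z̄) = 3.8395
Denominator Σ(z_t−z̄)² = 25.5556
r_1 = 3.8395 / 25.5556 = 0.150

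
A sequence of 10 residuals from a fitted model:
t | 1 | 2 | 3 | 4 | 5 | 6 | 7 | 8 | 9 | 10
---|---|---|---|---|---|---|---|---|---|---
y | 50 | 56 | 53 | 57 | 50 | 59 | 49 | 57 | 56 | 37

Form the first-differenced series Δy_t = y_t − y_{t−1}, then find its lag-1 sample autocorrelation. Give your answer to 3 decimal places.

-0.404

First differences Δy: 6, -3, 4, -7, 9, -10, 8, -1, -19
Mean of differences = -1.4444
Numerator Σ(Δy_t−Δȳ)(Δy_{t+1}−Δȳ) = -282.0864
Denominator Σ(Δy_t−Δȳ)² = 698.2222
r_1(Δy) = -282.0864 / 698.2222 = -0.404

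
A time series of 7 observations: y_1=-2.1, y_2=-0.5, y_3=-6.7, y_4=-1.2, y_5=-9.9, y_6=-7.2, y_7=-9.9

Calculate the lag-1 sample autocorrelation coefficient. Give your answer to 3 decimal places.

Mean ȳ = (-2.1 − 0.5 − 6.7 − 1.2 − 9.9 − 7.2 − 9.9)/7 = -5.3571
Deviations from mean: 3.2571, 4.8571, -1.3429, 4.1571, -4.5429, -1.8429, -4.5429
Σ(y_t−ȳ)(y_{t+1}−ȳ) = (15.8204) + (-6.5224) + (-5.5824) + (-18.8853) + (8.3718) + (8.3718) = 1.5739
Denominator Σ(y_t−ȳ)² = 97.9571
r_1 = 1.5739 / 97.9571 = 0.016

0.016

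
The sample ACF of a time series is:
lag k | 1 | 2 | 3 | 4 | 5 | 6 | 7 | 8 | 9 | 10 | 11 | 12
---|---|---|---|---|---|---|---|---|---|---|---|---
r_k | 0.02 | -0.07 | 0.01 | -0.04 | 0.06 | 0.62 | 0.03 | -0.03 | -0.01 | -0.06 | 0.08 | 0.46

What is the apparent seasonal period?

6

The largest autocorrelation is r_6 = 0.62, with a weaker echo at lag 12 (0.46); the remaining lags stay at or below 0.08.
The dominant spike at lag 6 indicates a seasonal period of 6.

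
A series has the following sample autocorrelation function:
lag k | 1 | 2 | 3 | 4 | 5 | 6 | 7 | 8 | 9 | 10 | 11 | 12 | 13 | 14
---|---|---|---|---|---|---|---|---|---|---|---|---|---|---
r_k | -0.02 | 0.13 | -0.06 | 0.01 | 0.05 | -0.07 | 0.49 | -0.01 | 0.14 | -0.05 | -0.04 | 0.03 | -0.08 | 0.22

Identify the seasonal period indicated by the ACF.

7

The largest autocorrelation is r_7 = 0.49, with a weaker echo at lag 14 (0.22); the remaining lags stay at or below 0.14.
The dominant spike at lag 7 indicates a seasonal period of 7.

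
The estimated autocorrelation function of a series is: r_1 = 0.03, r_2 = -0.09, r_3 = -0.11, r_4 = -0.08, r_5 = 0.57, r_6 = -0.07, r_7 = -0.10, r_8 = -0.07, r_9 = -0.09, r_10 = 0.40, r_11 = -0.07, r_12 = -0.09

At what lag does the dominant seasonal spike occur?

The largest autocorrelation is r_5 = 0.57, with a weaker echo at lag 10 (0.40); the remaining lags stay at or below 0.03.
The dominant spike at lag 5 indicates a seasonal period of 5.

5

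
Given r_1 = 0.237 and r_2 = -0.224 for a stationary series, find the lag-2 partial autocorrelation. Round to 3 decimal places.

φ_{22} = (r_2 − r_1²) / (1 − r_1²)
r_1² = (0.237)² = 0.056169
Numerator = -0.224 − 0.0562 = -0.2802; denominator = 1 − 0.0562 = 0.9438
φ_{22} = -0.2802 / 0.9438 = -0.297

-0.297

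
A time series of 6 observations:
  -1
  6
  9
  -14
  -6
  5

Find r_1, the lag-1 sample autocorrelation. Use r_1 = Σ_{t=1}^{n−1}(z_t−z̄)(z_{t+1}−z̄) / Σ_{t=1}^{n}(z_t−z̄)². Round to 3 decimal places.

-0.066

Mean z̄ = (-1 + 6 + 9 − 14 − 6 + 5)/6 = -0.1667
Numerator Σ_{t=1}^{5}(z_t−z̄)(z_{t+1}−z̄) = -24.8611
Denominator Σ(z_t−z̄)² = 374.8333
r_1 = -24.8611 / 374.8333 = -0.066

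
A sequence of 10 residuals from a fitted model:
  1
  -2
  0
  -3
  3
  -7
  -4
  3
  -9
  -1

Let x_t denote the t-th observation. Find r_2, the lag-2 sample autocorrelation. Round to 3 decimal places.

0.032

Mean x̄ = (1 − 2 + 0 − 3 + 3 − 7 − 4 + 3 − 9 − 1)/10 = -1.9000
Numerator Σ_{t=1}^{8}(x_t−x̄)(x_{t+2}−x̄) = 4.5800
Denominator Σ(x_t−x̄)² = 142.9000
r_2 = 4.5800 / 142.9000 = 0.032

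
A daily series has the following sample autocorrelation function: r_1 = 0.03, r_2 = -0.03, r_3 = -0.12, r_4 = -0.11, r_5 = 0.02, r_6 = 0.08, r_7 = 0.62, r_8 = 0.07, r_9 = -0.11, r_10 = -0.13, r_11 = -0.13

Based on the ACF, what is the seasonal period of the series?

The largest autocorrelation is r_7 = 0.62; the remaining lags stay at or below 0.08.
The dominant spike at lag 7 indicates a seasonal period of 7.

7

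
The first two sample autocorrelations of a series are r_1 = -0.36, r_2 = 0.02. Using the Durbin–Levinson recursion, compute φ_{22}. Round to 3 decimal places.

-0.126

φ_{22} = (r_2 − r_1²) / (1 − r_1²)
r_1² = (-0.36)² = 0.1296
Numerator = 0.02 − 0.1296 = -0.1096; denominator = 1 − 0.1296 = 0.8704
φ_{22} = -0.1096 / 0.8704 = -0.126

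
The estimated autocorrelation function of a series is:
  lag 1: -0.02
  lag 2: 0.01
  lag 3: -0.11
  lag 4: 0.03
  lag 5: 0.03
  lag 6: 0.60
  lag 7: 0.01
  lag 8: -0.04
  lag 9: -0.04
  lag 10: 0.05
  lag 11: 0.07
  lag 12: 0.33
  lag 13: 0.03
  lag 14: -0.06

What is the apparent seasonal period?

The largest autocorrelation is r_6 = 0.60, with a weaker echo at lag 12 (0.33); the remaining lags stay at or below 0.07.
The dominant spike at lag 6 indicates a seasonal period of 6.

6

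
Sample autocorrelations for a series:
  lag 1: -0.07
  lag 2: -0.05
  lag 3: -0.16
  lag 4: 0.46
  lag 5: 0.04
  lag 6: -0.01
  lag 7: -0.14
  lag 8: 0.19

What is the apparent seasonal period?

4

The largest autocorrelation is r_4 = 0.46, with a weaker echo at lag 8 (0.19); the remaining lags stay at or below 0.04.
The dominant spike at lag 4 indicates a seasonal period of 4.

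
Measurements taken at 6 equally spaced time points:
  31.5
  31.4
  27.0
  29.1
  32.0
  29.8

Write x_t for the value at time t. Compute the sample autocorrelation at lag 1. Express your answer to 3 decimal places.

Mean x̄ = (31.5 + 31.4 + 27.0 + 29.1 + 32.0 + 29.8)/6 = 30.1333
Deviations from mean: 1.3667, 1.2667, -3.1333, -1.0333, 1.8667, -0.3333
Σ(x_t−x̄)(x_{t+1}−x̄) = (1.7311) + (-3.9689) + (3.2378) + (-1.9289) + (-0.6222) = -1.5511
Denominator Σ(x_t−x̄)² = 17.9533
r_1 = -1.5511 / 17.9533 = -0.086

-0.086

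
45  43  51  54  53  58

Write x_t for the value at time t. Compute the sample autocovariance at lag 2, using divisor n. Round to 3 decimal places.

Mean x̄ = (45 + 43 + 51 + 54 + 53 + 58)/6 = 50.6667
Deviations: -5.6667, -7.6667, 0.3333, 3.3333, 2.3333, 7.3333
Σ_{t=1}^{4}(x_t−x̄)(x_{t+2}−x̄) = -2.2222
γ_2 = -2.2222 / 6 = -0.370

-0.370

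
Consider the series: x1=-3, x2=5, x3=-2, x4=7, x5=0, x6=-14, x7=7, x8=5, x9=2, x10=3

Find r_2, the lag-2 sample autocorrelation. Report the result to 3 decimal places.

-0.286

Mean x̄ = (-3 + 5 − 2 + 7 + 0 − 14 + 7 + 5 + 2 + 3)/10 = 1.0000
Numerator Σ_{t=1}^{8}(x_t−x̄)(x_{t+2}−x̄) = -103.0000
Denominator Σ(x_t−x̄)² = 360.0000
r_2 = -103.0000 / 360.0000 = -0.286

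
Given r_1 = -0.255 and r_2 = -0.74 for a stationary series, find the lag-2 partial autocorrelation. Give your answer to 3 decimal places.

φ_{22} = (r_2 − r_1²) / (1 − r_1²)
r_1² = (-0.255)² = 0.065025
Numerator = -0.74 − 0.0650 = -0.8050; denominator = 1 − 0.0650 = 0.9350
φ_{22} = -0.8050 / 0.9350 = -0.861

-0.861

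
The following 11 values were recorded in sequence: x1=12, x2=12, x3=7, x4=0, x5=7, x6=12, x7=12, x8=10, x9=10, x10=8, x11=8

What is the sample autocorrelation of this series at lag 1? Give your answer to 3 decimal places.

Mean x̄ = (12 + 12 + 7 + 0 + 7 + 12 + 12 + 10 + 10 + 8 + 8)/11 = 8.9091
Numerator Σ_{t=1}^{10}(x_t−x̄)(x_{t+1}−x̄) = 45.7190
Denominator Σ(x_t−x̄)² = 128.9091
r_1 = 45.7190 / 128.9091 = 0.355

0.355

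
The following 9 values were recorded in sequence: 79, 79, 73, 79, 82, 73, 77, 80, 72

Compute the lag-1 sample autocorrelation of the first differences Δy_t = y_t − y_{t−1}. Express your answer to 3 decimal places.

-0.379

First differences Δy: 0, -6, 6, 3, -9, 4, 3, -8
Mean of differences = -0.8750
Numerator Σ(Δy_t−Δȳ)(Δy_{t+1}−Δȳ) = -92.8906
Denominator Σ(Δy_t−Δȳ)² = 244.8750
r_1(Δy) = -92.8906 / 244.8750 = -0.379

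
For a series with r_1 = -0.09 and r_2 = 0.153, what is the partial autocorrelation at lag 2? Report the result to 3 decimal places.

0.146

φ_{22} = (r_2 − r_1²) / (1 − r_1²)
r_1² = (-0.09)² = 0.0081
Numerator = 0.153 − 0.0081 = 0.1449; denominator = 1 − 0.0081 = 0.9919
φ_{22} = 0.1449 / 0.9919 = 0.146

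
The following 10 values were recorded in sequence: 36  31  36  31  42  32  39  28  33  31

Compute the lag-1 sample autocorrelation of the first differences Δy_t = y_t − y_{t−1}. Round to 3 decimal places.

-0.866

First differences Δy: -5, 5, -5, 11, -10, 7, -11, 5, -2
Mean of differences = -0.5556
Numerator Σ(Δy_t−Δȳ)(Δy_{t+1}−Δȳ) = -426.1975
Denominator Σ(Δy_t−Δȳ)² = 492.2222
r_1(Δy) = -426.1975 / 492.2222 = -0.866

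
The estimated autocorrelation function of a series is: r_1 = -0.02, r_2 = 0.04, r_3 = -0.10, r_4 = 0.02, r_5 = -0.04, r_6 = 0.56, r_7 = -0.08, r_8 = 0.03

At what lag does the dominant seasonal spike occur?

6

The largest autocorrelation is r_6 = 0.56; the remaining lags stay at or below 0.04.
The dominant spike at lag 6 indicates a seasonal period of 6.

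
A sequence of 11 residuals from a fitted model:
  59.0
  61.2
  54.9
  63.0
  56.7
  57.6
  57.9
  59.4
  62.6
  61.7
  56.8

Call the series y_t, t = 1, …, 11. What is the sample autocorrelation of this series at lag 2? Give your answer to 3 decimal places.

0.055

Mean ȳ = (59.0 + 61.2 + 54.9 + 63.0 + 56.7 + 57.6 + 57.9 + 59.4 + 62.6 + 61.7 + 56.8)/11 = 59.1636
Numerator Σ_{t=1}^{9}(y_t−ȳ)(y_{t+2}−ȳ) = 3.8937
Denominator Σ(y_t−ȳ)² = 71.0655
r_2 = 3.8937 / 71.0655 = 0.055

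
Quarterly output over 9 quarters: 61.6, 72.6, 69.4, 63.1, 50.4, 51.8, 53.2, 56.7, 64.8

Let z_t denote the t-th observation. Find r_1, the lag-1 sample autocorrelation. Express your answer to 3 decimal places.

Mean z̄ = (61.6 + 72.6 + 69.4 + 63.1 + 50.4 + 51.8 + 53.2 + 56.7 + 64.8)/9 = 60.4000
Numerator Σ_{t=1}^{8}(z_t−z̄)(z_{t+1}−z̄) = 280.0200
Denominator Σ(z_t−z̄)² = 497.4200
r_1 = 280.0200 / 497.4200 = 0.563

0.563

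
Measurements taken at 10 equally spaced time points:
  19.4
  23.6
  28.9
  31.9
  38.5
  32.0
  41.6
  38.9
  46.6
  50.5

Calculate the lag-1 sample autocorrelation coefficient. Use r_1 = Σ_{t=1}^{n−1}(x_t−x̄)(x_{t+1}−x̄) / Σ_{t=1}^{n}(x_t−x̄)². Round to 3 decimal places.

0.544

Mean x̄ = (19.4 + 23.6 + 28.9 + 31.9 + 38.5 + 32.0 + 41.6 + 38.9 + 46.6 + 50.5)/10 = 35.1900
Numerator Σ_{t=1}^{9}(x_t−x̄)(x_{t+1}−x̄) = 475.5039
Denominator Σ(x_t−x̄)² = 874.6090
r_1 = 475.5039 / 874.6090 = 0.544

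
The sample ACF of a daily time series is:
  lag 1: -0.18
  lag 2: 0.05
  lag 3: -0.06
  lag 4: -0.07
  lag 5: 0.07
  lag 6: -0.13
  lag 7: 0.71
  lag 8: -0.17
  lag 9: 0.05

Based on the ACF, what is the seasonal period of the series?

7

The largest autocorrelation is r_7 = 0.71; the remaining lags stay at or below 0.07.
The dominant spike at lag 7 indicates a seasonal period of 7.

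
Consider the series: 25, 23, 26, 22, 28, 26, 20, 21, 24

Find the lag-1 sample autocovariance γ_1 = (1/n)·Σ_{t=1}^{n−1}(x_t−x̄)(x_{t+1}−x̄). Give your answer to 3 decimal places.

Mean x̄ = (25 + 23 + 26 + 22 + 28 + 26 + 20 + 21 + 24)/9 = 23.8889
Σ_{t=1}^{8}(x_t−x̄)(x_{t+1}−x̄) = -3.2346
γ_1 = -3.2346 / 9 = -0.359

-0.359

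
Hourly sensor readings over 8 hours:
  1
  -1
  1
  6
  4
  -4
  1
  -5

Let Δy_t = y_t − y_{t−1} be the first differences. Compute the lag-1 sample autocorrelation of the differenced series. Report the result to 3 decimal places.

-0.364

First differences Δy: -2, 2, 5, -2, -8, 5, -6
Mean of differences = -0.8571
Numerator Σ(Δy_t−Δȳ)(Δy_{t+1}−Δȳ) = -57.0204
Denominator Σ(Δy_t−Δȳ)² = 156.8571
r_1(Δy) = -57.0204 / 156.8571 = -0.364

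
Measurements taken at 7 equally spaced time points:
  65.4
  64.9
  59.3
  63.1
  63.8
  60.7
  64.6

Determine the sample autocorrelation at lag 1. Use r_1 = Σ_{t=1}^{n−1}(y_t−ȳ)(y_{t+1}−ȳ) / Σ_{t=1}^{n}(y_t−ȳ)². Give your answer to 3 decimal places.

Mean ȳ = (65.4 + 64.9 + 59.3 + 63.1 + 63.8 + 60.7 + 64.6)/7 = 63.1143
Deviations from mean: 2.2857, 1.7857, -3.8143, -0.0143, 0.6857, -2.4143, 1.4857
Σ(y_t−ȳ)(y_{t+1}−ȳ) = (4.0816) + (-6.8112) + (0.0545) + (-0.0098) + (-1.6555) + (-3.5869) = -7.9273
Denominator Σ(y_t−ȳ)² = 31.4686
r_1 = -7.9273 / 31.4686 = -0.252

-0.252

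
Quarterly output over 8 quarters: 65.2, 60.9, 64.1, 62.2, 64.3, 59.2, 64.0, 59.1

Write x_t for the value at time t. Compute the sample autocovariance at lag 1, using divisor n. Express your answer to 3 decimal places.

-2.993

Mean x̄ = (65.2 + 60.9 + 64.1 + 62.2 + 64.3 + 59.2 + 64.0 + 59.1)/8 = 62.3750
Deviations: 2.8250, -1.4750, 1.7250, -0.1750, 1.9250, -3.1750, 1.6250, -3.2750
Σ_{t=1}^{7}(x_t−x̄)(x_{t+1}−x̄) = -23.9431
γ_1 = -23.9431 / 8 = -2.993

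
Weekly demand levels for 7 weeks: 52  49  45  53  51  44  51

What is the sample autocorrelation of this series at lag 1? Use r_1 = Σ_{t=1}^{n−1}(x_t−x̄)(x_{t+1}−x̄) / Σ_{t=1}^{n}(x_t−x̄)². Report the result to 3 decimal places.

Mean x̄ = (52 + 49 + 45 + 53 + 51 + 44 + 51)/7 = 49.2857
Deviations from mean: 2.7143, -0.2857, -4.2857, 3.7143, 1.7143, -5.2857, 1.7143
Numerator Σ_{t=1}^{6}(x_t−x̄)(x_{t+1}−x̄) = -27.2245
Denominator Σ(x_t−x̄)² = 73.4286
r_1 = -27.2245 / 73.4286 = -0.371

-0.371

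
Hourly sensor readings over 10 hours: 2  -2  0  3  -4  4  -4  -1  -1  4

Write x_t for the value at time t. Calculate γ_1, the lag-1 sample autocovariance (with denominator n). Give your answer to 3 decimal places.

-4.651

Mean x̄ = (2 − 2 + 0 + 3 − 4 + 4 − 4 − 1 − 1 + 4)/10 = 0.1000
Σ_{t=1}^{9}(x_t−x̄)(x_{t+1}−x̄) = -46.5100
γ_1 = -46.5100 / 10 = -4.651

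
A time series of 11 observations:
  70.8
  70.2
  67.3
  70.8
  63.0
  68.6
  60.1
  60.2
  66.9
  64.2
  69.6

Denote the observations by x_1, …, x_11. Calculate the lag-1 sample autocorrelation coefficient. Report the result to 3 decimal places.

Mean x̄ = (70.8 + 70.2 + 67.3 + 70.8 + 63.0 + 68.6 + 60.1 + 60.2 + 66.9 + 64.2 + 69.6)/11 = 66.5182
Numerator Σ_{t=1}^{10}(x_t−x̄)(x_{t+1}−x̄) = 16.3506
Denominator Σ(x_t−x̄)² = 163.6764
r_1 = 16.3506 / 163.6764 = 0.100

0.100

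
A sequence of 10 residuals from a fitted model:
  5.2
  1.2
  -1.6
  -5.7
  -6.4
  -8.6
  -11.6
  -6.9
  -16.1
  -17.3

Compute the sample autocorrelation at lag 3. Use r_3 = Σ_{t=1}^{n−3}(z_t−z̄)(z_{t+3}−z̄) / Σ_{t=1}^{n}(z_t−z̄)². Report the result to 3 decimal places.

Mean z̄ = (5.2 + 1.2 − 1.6 − 5.7 − 6.4 − 8.6 − 11.6 − 6.9 − 16.1 − 17.3)/10 = -6.7800
Σ(z_t−z̄)(z_{t+3}−z̄) = (12.9384) + (3.0324) + (-9.4276) + (-5.2056) + (-0.0456) + (16.9624) + (50.7064) = 68.9608
Denominator Σ(z_t−z̄)² = 459.4360
r_3 = 68.9608 / 459.4360 = 0.150

0.150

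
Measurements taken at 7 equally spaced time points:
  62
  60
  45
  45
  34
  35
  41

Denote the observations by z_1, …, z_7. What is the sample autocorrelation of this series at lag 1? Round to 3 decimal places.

0.551

Mean z̄ = (62 + 60 + 45 + 45 + 34 + 35 + 41)/7 = 46.0000
Deviations from mean: 16.0000, 14.0000, -1.0000, -1.0000, -12.0000, -11.0000, -5.0000
Numerator Σ_{t=1}^{6}(z_t−z̄)(z_{t+1}−z̄) = 410.0000
Denominator Σ(z_t−z̄)² = 744.0000
r_1 = 410.0000 / 744.0000 = 0.551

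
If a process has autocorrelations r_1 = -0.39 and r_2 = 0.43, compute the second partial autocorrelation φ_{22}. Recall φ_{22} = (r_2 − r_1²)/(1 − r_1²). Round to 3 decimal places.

φ_{22} = (r_2 − r_1²) / (1 − r_1²)
r_1² = (-0.39)² = 0.1521
Numerator = 0.43 − 0.1521 = 0.2779; denominator = 1 − 0.1521 = 0.8479
φ_{22} = 0.2779 / 0.8479 = 0.328

0.328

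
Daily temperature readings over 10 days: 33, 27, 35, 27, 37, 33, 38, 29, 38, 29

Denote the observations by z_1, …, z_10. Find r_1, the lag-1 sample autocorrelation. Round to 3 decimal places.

Mean z̄ = (33 + 27 + 35 + 27 + 37 + 33 + 38 + 29 + 38 + 29)/10 = 32.6000
Numerator Σ_{t=1}^{9}(z_t−z̄)(z_{t+1}−z̄) = -108.1600
Denominator Σ(z_t−z̄)² = 172.4000
r_1 = -108.1600 / 172.4000 = -0.627

-0.627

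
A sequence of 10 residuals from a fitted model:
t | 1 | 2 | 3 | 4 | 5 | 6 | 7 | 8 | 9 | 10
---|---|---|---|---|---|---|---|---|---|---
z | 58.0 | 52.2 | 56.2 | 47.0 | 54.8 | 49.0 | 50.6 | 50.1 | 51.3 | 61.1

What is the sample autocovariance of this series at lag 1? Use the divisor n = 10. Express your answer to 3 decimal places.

Mean z̄ = (58.0 + 52.2 + 56.2 + 47.0 + 54.8 + 49.0 + 50.6 + 50.1 + 51.3 + 61.1)/10 = 53.0300
Σ_{t=1}^{9}(z_t−z̄)(z_{t+1}−z̄) = -35.6569
γ_1 = -35.6569 / 10 = -3.566

-3.566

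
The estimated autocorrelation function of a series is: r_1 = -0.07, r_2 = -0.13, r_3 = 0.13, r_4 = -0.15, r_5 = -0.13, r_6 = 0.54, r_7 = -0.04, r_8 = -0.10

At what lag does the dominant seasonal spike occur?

6

The largest autocorrelation is r_6 = 0.54; the remaining lags stay at or below 0.13.
The dominant spike at lag 6 indicates a seasonal period of 6.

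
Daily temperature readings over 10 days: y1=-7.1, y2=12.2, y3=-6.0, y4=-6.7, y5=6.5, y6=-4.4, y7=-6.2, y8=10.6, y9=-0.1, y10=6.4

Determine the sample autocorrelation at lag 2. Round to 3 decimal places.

-0.121

Mean ȳ = (-7.1 + 12.2 − 6.0 − 6.7 + 6.5 − 4.4 − 6.2 + 10.6 − 0.1 + 6.4)/10 = 0.5200
Numerator Σ_{t=1}^{8}(y_t−ȳ)(y_{t+2}−ȳ) = -64.4568
Denominator Σ(y_t−ȳ)² = 530.8160
r_2 = -64.4568 / 530.8160 = -0.121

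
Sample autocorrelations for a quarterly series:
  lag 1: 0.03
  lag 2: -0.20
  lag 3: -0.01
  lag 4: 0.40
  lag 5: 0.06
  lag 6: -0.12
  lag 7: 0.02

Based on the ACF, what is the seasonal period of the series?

4

The largest autocorrelation is r_4 = 0.40; the remaining lags stay at or below 0.06.
The dominant spike at lag 4 indicates a seasonal period of 4.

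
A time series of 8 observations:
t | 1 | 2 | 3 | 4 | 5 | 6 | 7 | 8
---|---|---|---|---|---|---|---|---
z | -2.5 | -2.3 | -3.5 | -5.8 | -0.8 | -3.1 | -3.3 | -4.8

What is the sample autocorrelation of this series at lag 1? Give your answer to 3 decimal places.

Mean z̄ = (-2.5 − 2.3 − 3.5 − 5.8 − 0.8 − 3.1 − 3.3 − 4.8)/8 = -3.2625
Σ(z_t−z̄)(z_{t+1}−z̄) = (0.7339) + (-0.2286) + (0.6027) + (-6.2486) + (0.4002) + (-0.0061) + (0.0577) = -4.6889
Denominator Σ(z_t−z̄)² = 16.4588
r_1 = -4.6889 / 16.4588 = -0.285

-0.285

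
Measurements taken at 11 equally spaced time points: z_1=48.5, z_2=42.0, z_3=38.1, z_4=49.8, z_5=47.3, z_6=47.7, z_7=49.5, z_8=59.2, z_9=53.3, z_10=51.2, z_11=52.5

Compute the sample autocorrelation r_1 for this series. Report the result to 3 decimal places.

0.439

Mean z̄ = (48.5 + 42.0 + 38.1 + 49.8 + 47.3 + 47.7 + 49.5 + 59.2 + 53.3 + 51.2 + 52.5)/11 = 49.0091
Numerator Σ_{t=1}^{10}(z_t−z̄)(z_{t+1}−z̄) = 137.4263
Denominator Σ(z_t−z̄)² = 313.1491
r_1 = 137.4263 / 313.1491 = 0.439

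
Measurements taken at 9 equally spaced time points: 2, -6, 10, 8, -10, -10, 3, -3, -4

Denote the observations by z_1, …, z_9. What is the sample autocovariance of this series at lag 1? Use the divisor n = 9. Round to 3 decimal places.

Mean z̄ = (2 − 6 + 10 + 8 − 10 − 10 + 3 − 3 − 4)/9 = -1.1111
Σ_{t=1}^{8}(z_t−z̄)(z_{t+1}−z̄) = -9.1235
γ_1 = -9.1235 / 9 = -1.014

-1.014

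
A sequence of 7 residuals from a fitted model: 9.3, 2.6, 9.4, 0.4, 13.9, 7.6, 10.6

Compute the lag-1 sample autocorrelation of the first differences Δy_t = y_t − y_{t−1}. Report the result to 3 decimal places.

-0.828

First differences Δy: -6.7, 6.8, -9.0, 13.5, -6.3, 3.0
Mean of differences = 0.2167
Numerator Σ(Δy_t−Δȳ)(Δy_{t+1}−Δȳ) = -333.3403
Denominator Σ(Δy_t−Δȳ)² = 402.7883
r_1(Δy) = -333.3403 / 402.7883 = -0.828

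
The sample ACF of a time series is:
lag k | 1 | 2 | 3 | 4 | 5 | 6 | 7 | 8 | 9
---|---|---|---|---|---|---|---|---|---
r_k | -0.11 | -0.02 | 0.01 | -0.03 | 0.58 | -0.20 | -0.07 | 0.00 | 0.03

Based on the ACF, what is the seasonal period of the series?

The largest autocorrelation is r_5 = 0.58; the remaining lags stay at or below 0.03.
The dominant spike at lag 5 indicates a seasonal period of 5.

5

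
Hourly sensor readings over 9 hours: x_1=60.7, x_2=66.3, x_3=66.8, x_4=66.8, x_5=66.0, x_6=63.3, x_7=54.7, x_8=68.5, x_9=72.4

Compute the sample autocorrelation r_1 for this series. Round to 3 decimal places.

0.037

Mean x̄ = (60.7 + 66.3 + 66.8 + 66.8 + 66.0 + 63.3 + 54.7 + 68.5 + 72.4)/9 = 65.0556
Numerator Σ_{t=1}^{8}(x_t−x̄)(x_{t+1}−x̄) = 7.5914
Denominator Σ(x_t−x̄)² = 203.6222
r_1 = 7.5914 / 203.6222 = 0.037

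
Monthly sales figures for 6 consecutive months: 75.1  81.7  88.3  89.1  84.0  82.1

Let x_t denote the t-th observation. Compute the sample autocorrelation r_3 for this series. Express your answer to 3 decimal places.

-0.420

Mean x̄ = (75.1 + 81.7 + 88.3 + 89.1 + 84.0 + 82.1)/6 = 83.3833
Deviations from mean: -8.2833, -1.6833, 4.9167, 5.7167, 0.6167, -1.2833
Σ(x_t−x̄)(x_{t+3}−x̄) = (-47.3531) + (-1.0381) + (-6.3097) = -54.7008
Denominator Σ(x_t−x̄)² = 130.3283
r_3 = -54.7008 / 130.3283 = -0.420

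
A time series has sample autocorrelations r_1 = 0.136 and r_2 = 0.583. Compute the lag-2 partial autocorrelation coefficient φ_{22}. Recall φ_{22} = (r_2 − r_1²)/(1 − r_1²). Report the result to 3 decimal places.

0.575

φ_{22} = (r_2 − r_1²) / (1 − r_1²)
r_1² = (0.136)² = 0.018496
Numerator = 0.583 − 0.0185 = 0.5645; denominator = 1 − 0.0185 = 0.9815
φ_{22} = 0.5645 / 0.9815 = 0.575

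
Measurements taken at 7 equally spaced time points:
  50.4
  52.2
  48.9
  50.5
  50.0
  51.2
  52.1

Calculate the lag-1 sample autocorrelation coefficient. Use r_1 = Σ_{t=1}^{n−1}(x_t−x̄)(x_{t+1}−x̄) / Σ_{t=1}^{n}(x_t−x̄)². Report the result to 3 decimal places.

-0.273

Mean x̄ = (50.4 + 52.2 + 48.9 + 50.5 + 50.0 + 51.2 + 52.1)/7 = 50.7571
Deviations from mean: -0.3571, 1.4429, -1.8571, -0.2571, -0.7571, 0.4429, 1.3429
Σ(x_t−x̄)(x_{t+1}−x̄) = (-0.5153) + (-2.6796) + (0.4776) + (0.1947) + (-0.3353) + (0.5947) = -2.2633
Denominator Σ(x_t−x̄)² = 8.2971
r_1 = -2.2633 / 8.2971 = -0.273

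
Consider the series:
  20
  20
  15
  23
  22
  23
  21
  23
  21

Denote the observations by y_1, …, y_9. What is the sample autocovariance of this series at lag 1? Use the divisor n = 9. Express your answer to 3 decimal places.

-0.112

Mean ȳ = (20 + 20 + 15 + 23 + 22 + 23 + 21 + 23 + 21)/9 = 20.8889
Σ_{t=1}^{8}(y_t−ȳ)(y_{t+1}−ȳ) = -1.0123
γ_1 = -1.0123 / 9 = -0.112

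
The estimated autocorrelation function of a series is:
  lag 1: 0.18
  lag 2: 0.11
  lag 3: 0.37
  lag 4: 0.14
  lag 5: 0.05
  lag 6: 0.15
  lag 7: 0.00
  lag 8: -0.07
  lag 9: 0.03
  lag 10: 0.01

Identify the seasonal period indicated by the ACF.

The largest autocorrelation is r_3 = 0.37; the remaining lags stay at or below 0.18.
The dominant spike at lag 3 indicates a seasonal period of 3.

3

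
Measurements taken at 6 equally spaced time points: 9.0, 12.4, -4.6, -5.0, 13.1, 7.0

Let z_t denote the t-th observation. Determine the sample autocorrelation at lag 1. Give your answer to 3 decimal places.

Mean z̄ = (9.0 + 12.4 − 4.6 − 5.0 + 13.1 + 7.0)/6 = 5.3167
Deviations from mean: 3.6833, 7.0833, -9.9167, -10.3167, 7.7833, 1.6833
Numerator Σ_{t=1}^{5}(z_t−z̄)(z_{t+1}−z̄) = -9.0419
Denominator Σ(z_t−z̄)² = 331.9283
r_1 = -9.0419 / 331.9283 = -0.027

-0.027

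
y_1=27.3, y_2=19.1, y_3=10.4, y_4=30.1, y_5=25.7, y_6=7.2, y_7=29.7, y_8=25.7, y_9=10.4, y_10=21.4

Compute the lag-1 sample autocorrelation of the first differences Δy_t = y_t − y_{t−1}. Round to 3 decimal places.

First differences Δy: -8.2, -8.7, 19.7, -4.4, -18.5, 22.5, -4.0, -15.3, 11.0
Mean of differences = -0.6556
Numerator Σ(Δy_t−Δȳ)(Δy_{t+1}−Δȳ) = -724.8131
Denominator Σ(Δy_t−Δȳ)² = 1766.1022
r_1(Δy) = -724.8131 / 1766.1022 = -0.410

-0.410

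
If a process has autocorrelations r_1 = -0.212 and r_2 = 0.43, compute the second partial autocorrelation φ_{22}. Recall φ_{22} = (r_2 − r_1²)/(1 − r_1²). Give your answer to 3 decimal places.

φ_{22} = (r_2 − r_1²) / (1 − r_1²)
r_1² = (-0.212)² = 0.044944
Numerator = 0.43 − 0.0449 = 0.3851; denominator = 1 − 0.0449 = 0.9551
φ_{22} = 0.3851 / 0.9551 = 0.403

0.403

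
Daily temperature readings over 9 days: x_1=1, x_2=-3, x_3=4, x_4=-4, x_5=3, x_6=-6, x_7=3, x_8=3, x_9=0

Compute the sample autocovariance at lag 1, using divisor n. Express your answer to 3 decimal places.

-7.779

Mean x̄ = (1 − 3 + 4 − 4 + 3 − 6 + 3 + 3 + 0)/9 = 0.1111
Σ_{t=1}^{8}(x_t−x̄)(x_{t+1}−x̄) = -70.0123
γ_1 = -70.0123 / 9 = -7.779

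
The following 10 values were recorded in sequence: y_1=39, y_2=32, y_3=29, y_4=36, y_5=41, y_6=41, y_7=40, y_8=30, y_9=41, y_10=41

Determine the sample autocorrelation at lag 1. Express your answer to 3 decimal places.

0.134

Mean ȳ = (39 + 32 + 29 + 36 + 41 + 41 + 40 + 30 + 41 + 41)/10 = 37.0000
Numerator Σ_{t=1}^{9}(y_t−ȳ)(y_{t+1}−ȳ) = 29.0000
Denominator Σ(y_t−ȳ)² = 216.0000
r_1 = 29.0000 / 216.0000 = 0.134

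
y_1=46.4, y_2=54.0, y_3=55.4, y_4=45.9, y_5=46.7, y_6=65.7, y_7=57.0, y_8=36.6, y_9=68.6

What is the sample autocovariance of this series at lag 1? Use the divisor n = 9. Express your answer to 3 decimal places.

-36.436

Mean ȳ = (46.4 + 54.0 + 55.4 + 45.9 + 46.7 + 65.7 + 57.0 + 36.6 + 68.6)/9 = 52.9222
Σ_{t=1}^{8}(y_t−ȳ)(y_{t+1}−ȳ) = -327.9205
γ_1 = -327.9205 / 9 = -36.436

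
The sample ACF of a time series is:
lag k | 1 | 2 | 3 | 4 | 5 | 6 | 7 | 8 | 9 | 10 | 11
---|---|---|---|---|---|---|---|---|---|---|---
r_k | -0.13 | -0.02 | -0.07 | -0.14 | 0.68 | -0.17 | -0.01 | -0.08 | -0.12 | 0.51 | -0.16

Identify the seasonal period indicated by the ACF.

The largest autocorrelation is r_5 = 0.68, with a weaker echo at lag 10 (0.51); the remaining lags stay at or below -0.01.
The dominant spike at lag 5 indicates a seasonal period of 5.

5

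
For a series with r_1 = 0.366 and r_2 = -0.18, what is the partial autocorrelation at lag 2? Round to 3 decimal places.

-0.363

φ_{22} = (r_2 − r_1²) / (1 − r_1²)
r_1² = (0.366)² = 0.133956
Numerator = -0.18 − 0.1340 = -0.3140; denominator = 1 − 0.1340 = 0.8660
φ_{22} = -0.3140 / 0.8660 = -0.363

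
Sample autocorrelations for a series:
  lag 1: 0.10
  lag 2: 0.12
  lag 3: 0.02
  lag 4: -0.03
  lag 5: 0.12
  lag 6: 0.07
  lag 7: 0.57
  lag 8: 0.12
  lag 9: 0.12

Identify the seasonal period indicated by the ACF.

7

The largest autocorrelation is r_7 = 0.57; the remaining lags stay at or below 0.12.
The dominant spike at lag 7 indicates a seasonal period of 7.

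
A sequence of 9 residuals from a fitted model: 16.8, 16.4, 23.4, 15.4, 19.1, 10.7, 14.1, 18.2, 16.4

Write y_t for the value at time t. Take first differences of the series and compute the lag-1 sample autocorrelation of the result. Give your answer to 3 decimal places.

First differences Δy: -0.4, 7.0, -8.0, 3.7, -8.4, 3.4, 4.1, -1.8
Mean of differences = -0.0500
Numerator Σ(Δy_t−Δȳ)(Δy_{t+1}−Δȳ) = -141.3925
Denominator Σ(Δy_t−Δȳ)² = 229.0000
r_1(Δy) = -141.3925 / 229.0000 = -0.617

-0.617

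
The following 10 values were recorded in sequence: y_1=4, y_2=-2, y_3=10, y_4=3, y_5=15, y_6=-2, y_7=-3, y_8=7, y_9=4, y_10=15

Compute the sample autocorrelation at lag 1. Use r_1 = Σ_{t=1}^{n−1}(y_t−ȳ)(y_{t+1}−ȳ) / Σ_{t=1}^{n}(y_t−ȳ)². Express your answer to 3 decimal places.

Mean ȳ = (4 − 2 + 10 + 3 + 15 − 2 − 3 + 7 + 4 + 15)/10 = 5.1000
Numerator Σ_{t=1}^{9}(y_t−ȳ)(y_{t+1}−ȳ) = -99.2100
Denominator Σ(y_t−ȳ)² = 396.9000
r_1 = -99.2100 / 396.9000 = -0.250

-0.250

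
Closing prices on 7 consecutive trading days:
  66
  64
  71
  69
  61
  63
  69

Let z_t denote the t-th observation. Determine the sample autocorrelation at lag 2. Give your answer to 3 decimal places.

-0.686

Mean z̄ = (66 + 64 + 71 + 69 + 61 + 63 + 69)/7 = 66.1429
Σ(z_t−z̄)(z_{t+2}−z̄) = (-0.6939) + (-6.1224) + (-24.9796) + (-8.9796) + (-14.6939) = -55.4694
Denominator Σ(z_t−z̄)² = 80.8571
r_2 = -55.4694 / 80.8571 = -0.686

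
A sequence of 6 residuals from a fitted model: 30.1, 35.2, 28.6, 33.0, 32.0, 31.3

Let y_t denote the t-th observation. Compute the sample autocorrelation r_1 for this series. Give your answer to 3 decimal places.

Mean ȳ = (30.1 + 35.2 + 28.6 + 33.0 + 32.0 + 31.3)/6 = 31.7000
Deviations from mean: -1.6000, 3.5000, -3.1000, 1.3000, 0.3000, -0.4000
Σ(y_t−ȳ)(y_{t+1}−ȳ) = (-5.6000) + (-10.8500) + (-4.0300) + (0.3900) + (-0.1200) = -20.2100
Denominator Σ(y_t−ȳ)² = 26.3600
r_1 = -20.2100 / 26.3600 = -0.767

-0.767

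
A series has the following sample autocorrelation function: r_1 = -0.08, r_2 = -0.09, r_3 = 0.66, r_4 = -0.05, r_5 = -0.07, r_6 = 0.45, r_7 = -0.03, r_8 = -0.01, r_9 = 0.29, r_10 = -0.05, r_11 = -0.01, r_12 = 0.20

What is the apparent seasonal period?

3

The largest autocorrelation is r_3 = 0.66, with weaker echoes at lags 6 (0.45), 9 (0.29) and 12 (0.20); the remaining lags stay at or below -0.01.
The dominant spike at lag 3 indicates a seasonal period of 3.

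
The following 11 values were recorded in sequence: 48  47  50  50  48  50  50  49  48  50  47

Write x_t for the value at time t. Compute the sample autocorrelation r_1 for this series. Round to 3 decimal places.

Mean x̄ = (48 + 47 + 50 + 50 + 48 + 50 + 50 + 49 + 48 + 50 + 47)/11 = 48.8182
Numerator Σ_{t=1}^{10}(x_t−x̄)(x_{t+1}−x̄) = -2.8512
Denominator Σ(x_t−x̄)² = 15.6364
r_1 = -2.8512 / 15.6364 = -0.182

-0.182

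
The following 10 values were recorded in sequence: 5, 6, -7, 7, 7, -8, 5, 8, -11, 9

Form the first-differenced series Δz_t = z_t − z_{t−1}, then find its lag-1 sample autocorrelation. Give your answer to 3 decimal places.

-0.511

First differences Δz: 1, -13, 14, 0, -15, 13, 3, -19, 20
Mean of differences = 0.4444
Numerator Σ(Δz_t−Δz̄)(Δz_{t+1}−Δz̄) = -780.6420
Denominator Σ(Δz_t−Δz̄)² = 1528.2222
r_1(Δz) = -780.6420 / 1528.2222 = -0.511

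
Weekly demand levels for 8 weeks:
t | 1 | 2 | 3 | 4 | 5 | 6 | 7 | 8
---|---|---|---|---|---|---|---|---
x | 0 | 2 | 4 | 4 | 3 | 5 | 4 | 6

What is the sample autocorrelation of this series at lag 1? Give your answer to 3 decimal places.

0.240

Mean x̄ = (0 + 2 + 4 + 4 + 3 + 5 + 4 + 6)/8 = 3.5000
Σ(x_t−x̄)(x_{t+1}−x̄) = (5.2500) + (-0.7500) + (0.2500) + (-0.2500) + (-0.7500) + (0.7500) + (1.2500) = 5.7500
Denominator Σ(x_t−x̄)² = 24.0000
r_1 = 5.7500 / 24.0000 = 0.240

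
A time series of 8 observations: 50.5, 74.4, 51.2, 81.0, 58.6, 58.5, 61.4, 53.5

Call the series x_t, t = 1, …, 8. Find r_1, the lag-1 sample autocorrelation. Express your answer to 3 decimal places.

Mean x̄ = (50.5 + 74.4 + 51.2 + 81.0 + 58.6 + 58.5 + 61.4 + 53.5)/8 = 61.1375
Deviations from mean: -10.6375, 13.2625, -9.9375, 19.8625, -2.5375, -2.6375, 0.2625, -7.6375
Numerator Σ_{t=1}^{7}(x_t−x̄)(x_{t+1}−x̄) = -516.6652
Denominator Σ(x_t−x̄)² = 854.1188
r_1 = -516.6652 / 854.1188 = -0.605

-0.605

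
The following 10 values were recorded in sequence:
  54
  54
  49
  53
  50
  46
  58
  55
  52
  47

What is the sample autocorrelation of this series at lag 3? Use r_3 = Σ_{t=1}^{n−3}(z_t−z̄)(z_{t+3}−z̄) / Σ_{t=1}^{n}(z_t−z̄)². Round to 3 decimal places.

-0.112

Mean z̄ = (54 + 54 + 49 + 53 + 50 + 46 + 58 + 55 + 52 + 47)/10 = 51.8000
Numerator Σ_{t=1}^{7}(z_t−z̄)(z_{t+3}−z̄) = -14.3200
Denominator Σ(z_t−z̄)² = 127.6000
r_3 = -14.3200 / 127.6000 = -0.112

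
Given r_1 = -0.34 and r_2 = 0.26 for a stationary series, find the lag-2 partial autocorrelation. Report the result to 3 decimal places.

φ_{22} = (r_2 − r_1²) / (1 − r_1²)
r_1² = (-0.34)² = 0.1156
Numerator = 0.26 − 0.1156 = 0.1444; denominator = 1 − 0.1156 = 0.8844
φ_{22} = 0.1444 / 0.8844 = 0.163

0.163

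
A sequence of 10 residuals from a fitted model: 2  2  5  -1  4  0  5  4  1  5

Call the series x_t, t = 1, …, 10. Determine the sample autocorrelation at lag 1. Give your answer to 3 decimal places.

Mean x̄ = (2 + 2 + 5 − 1 + 4 + 0 + 5 + 4 + 1 + 5)/10 = 2.7000
Numerator Σ_{t=1}^{9}(x_t−x̄)(x_{t+1}−x̄) = -27.2900
Denominator Σ(x_t−x̄)² = 44.1000
r_1 = -27.2900 / 44.1000 = -0.619

-0.619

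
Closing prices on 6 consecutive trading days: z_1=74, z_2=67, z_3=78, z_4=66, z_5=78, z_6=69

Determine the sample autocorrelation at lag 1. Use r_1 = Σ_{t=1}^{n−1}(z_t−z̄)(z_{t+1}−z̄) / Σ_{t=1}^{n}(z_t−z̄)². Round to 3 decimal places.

Mean z̄ = (74 + 67 + 78 + 66 + 78 + 69)/6 = 72.0000
Σ(z_t−z̄)(z_{t+1}−z̄) = (-10.0000) + (-30.0000) + (-36.0000) + (-36.0000) + (-18.0000) = -130.0000
Denominator Σ(z_t−z̄)² = 146.0000
r_1 = -130.0000 / 146.0000 = -0.890

-0.890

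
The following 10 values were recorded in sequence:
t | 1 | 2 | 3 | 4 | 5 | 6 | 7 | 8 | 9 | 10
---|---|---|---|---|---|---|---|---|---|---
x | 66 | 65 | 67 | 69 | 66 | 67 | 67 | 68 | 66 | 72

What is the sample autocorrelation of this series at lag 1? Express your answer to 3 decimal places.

-0.160

Mean x̄ = (66 + 65 + 67 + 69 + 66 + 67 + 67 + 68 + 66 + 72)/10 = 67.3000
Numerator Σ_{t=1}^{9}(x_t−x̄)(x_{t+1}−x̄) = -5.7900
Denominator Σ(x_t−x̄)² = 36.1000
r_1 = -5.7900 / 36.1000 = -0.160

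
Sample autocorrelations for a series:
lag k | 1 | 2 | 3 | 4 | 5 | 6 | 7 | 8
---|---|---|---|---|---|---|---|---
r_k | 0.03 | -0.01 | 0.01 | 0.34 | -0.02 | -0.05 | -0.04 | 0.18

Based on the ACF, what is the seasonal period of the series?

The largest autocorrelation is r_4 = 0.34, with a weaker echo at lag 8 (0.18); the remaining lags stay at or below 0.03.
The dominant spike at lag 4 indicates a seasonal period of 4.

4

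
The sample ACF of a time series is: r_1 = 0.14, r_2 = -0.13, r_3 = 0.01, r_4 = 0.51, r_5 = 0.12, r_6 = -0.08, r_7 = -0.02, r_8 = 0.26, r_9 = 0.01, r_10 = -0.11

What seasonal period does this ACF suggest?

The largest autocorrelation is r_4 = 0.51, with a weaker echo at lag 8 (0.26); the remaining lags stay at or below 0.14.
The dominant spike at lag 4 indicates a seasonal period of 4.

4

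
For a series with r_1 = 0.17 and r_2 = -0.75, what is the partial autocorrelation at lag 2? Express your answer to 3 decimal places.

-0.802

φ_{22} = (r_2 − r_1²) / (1 − r_1²)
r_1² = (0.17)² = 0.0289
Numerator = -0.75 − 0.0289 = -0.7789; denominator = 1 − 0.0289 = 0.9711
φ_{22} = -0.7789 / 0.9711 = -0.802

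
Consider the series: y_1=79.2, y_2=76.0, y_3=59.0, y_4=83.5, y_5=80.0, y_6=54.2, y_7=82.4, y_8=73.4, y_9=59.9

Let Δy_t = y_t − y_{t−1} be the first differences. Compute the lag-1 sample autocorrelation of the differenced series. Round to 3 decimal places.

-0.475

First differences Δy: -3.2, -17.0, 24.5, -3.5, -25.8, 28.2, -9.0, -13.5
Mean of differences = -2.4125
Numerator Σ(Δy_t−Δȳ)(Δy_{t+1}−Δȳ) = -1229.5027
Denominator Σ(Δy_t−Δȳ)² = 2589.3088
r_1(Δy) = -1229.5027 / 2589.3088 = -0.475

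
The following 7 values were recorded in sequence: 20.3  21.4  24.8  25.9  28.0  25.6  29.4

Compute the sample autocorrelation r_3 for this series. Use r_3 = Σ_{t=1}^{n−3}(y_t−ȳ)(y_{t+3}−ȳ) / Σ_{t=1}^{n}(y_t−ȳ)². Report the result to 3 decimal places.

-0.174

Mean ȳ = (20.3 + 21.4 + 24.8 + 25.9 + 28.0 + 25.6 + 29.4)/7 = 25.0571
Deviations from mean: -4.7571, -3.6571, -0.2571, 0.8429, 2.9429, 0.5429, 4.3429
Σ(y_t−ȳ)(y_{t+3}−ȳ) = (-4.0096) + (-10.7624) + (-0.1396) + (3.6604) = -11.2512
Denominator Σ(y_t−ȳ)² = 64.5971
r_3 = -11.2512 / 64.5971 = -0.174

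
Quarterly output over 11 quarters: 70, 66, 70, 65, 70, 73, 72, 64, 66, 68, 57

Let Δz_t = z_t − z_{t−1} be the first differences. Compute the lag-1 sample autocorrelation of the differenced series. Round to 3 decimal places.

-0.276

First differences Δz: -4, 4, -5, 5, 3, -1, -8, 2, 2, -11
Mean of differences = -1.3000
Numerator Σ(Δz_t−Δz̄)(Δz_{t+1}−Δz̄) = -74.0900
Denominator Σ(Δz_t−Δz̄)² = 268.1000
r_1(Δz) = -74.0900 / 268.1000 = -0.276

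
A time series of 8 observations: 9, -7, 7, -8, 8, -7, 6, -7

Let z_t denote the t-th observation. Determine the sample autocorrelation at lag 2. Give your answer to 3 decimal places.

Mean z̄ = (9 − 7 + 7 − 8 + 8 − 7 + 6 − 7)/8 = 0.1250
Deviations from mean: 8.8750, -7.1250, 6.8750, -8.1250, 7.8750, -7.1250, 5.8750, -7.1250
Σ(z_t−z̄)(z_{t+2}−z̄) = (61.0156) + (57.8906) + (54.1406) + (57.8906) + (46.2656) + (50.7656) = 327.9688
Denominator Σ(z_t−z̄)² = 440.8750
r_2 = 327.9688 / 440.8750 = 0.744

0.744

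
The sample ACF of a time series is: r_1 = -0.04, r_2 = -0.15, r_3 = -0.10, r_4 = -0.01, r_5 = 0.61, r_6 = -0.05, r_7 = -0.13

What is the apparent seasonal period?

The largest autocorrelation is r_5 = 0.61; the remaining lags stay at or below -0.01.
The dominant spike at lag 5 indicates a seasonal period of 5.

5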